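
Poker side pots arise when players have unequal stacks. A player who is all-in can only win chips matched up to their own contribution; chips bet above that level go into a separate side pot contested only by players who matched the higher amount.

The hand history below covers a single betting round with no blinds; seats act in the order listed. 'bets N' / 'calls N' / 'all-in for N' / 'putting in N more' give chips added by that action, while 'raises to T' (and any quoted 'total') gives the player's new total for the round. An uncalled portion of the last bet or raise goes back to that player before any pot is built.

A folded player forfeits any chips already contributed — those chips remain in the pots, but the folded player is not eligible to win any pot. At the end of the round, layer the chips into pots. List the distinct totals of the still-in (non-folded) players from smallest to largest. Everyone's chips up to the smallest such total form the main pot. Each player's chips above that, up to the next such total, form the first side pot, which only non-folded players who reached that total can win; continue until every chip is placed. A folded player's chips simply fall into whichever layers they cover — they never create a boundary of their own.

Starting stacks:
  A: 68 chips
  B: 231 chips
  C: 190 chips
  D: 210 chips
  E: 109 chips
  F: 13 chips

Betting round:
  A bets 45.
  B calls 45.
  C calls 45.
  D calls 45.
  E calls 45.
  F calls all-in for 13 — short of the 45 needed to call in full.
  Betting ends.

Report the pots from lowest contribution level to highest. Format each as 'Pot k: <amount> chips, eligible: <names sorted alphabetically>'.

Contributions: A=45, B=45, C=45, D=45, E=45, F=13
Pot levels (distinct totals of non-folded players): 13, 45
Layer 1-13: 13 each from A, B, C, D, E, F = 13*6 = 78 chips; eligible A, B, C, D, E, F
Layer 14-45: 32 each from A, B, C, D, E = 32*5 = 160 chips; eligible A, B, C, D, E

Pot 1: 78 chips, eligible: A, B, C, D, E, F
Pot 2: 160 chips, eligible: A, B, C, D, E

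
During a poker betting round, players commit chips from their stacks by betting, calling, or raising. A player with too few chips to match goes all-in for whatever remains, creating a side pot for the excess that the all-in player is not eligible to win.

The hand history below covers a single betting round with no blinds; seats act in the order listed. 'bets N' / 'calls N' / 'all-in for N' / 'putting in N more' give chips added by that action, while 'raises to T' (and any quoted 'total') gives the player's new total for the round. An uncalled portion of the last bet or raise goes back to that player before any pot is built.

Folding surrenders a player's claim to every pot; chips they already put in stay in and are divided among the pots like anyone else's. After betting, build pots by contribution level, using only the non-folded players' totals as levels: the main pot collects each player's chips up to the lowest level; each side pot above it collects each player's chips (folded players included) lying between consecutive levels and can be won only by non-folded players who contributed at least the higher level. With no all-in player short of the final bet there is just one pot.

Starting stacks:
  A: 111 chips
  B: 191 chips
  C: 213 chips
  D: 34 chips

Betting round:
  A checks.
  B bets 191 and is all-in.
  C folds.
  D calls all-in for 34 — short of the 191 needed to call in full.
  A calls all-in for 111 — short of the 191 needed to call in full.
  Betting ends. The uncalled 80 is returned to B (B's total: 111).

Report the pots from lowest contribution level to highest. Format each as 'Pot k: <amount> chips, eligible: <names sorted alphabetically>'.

Contributions (after 80 returned to B): A=111, B=111, D=34
Folded: C
Pot levels (distinct totals of non-folded players): 34, 111
Layer 1-34: 34 each from A, B, D = 34*3 = 102 chips; eligible A, B, D
Layer 35-111: 77 each from A, B = 77*2 = 154 chips; eligible A, B

Pot 1: 102 chips, eligible: A, B, D
Pot 2: 154 chips, eligible: A, B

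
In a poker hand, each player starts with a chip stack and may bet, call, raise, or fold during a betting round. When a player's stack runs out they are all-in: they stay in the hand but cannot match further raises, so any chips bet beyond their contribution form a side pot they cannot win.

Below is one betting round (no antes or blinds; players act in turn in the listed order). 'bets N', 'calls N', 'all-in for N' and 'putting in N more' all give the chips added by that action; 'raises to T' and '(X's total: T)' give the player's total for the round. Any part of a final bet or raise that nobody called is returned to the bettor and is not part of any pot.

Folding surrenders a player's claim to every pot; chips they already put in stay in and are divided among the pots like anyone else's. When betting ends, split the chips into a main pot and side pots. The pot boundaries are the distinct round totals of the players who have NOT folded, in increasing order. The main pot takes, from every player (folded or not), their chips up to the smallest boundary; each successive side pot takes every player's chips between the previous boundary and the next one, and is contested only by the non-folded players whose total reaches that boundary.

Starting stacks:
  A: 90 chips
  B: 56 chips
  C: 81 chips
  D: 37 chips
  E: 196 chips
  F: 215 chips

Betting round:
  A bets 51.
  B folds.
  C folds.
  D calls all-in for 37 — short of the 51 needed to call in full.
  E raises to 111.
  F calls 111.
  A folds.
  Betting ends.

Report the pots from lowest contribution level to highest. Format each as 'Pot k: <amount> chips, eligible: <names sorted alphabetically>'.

Contributions: A=51, D=37, E=111, F=111
Folded: A, B, C
Pot levels (distinct totals of non-folded players): 37, 111
Layer 1-37: 37 each from A, D, E, F = 37*4 = 148 chips; eligible D, E, F
Layer 38-111: A 14 + E 74 + F 74 = 162 chips; eligible E, F

Pot 1: 148 chips, eligible: D, E, F
Pot 2: 162 chips, eligible: E, F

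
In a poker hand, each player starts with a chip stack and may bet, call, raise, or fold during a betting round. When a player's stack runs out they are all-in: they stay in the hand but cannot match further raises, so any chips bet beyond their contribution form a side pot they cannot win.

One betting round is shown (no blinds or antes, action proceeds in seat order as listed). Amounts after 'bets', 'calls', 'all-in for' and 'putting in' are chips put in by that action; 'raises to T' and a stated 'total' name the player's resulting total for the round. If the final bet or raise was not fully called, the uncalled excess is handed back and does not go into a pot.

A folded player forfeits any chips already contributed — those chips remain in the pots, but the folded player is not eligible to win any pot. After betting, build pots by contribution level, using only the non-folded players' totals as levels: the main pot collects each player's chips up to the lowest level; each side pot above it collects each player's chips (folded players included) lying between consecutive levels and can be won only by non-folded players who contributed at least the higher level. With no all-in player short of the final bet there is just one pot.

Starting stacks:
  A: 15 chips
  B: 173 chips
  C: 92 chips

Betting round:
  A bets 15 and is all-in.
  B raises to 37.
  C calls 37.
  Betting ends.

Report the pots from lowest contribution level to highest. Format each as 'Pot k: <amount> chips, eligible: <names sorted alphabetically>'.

Pot 1: 45 chips, eligible: A, B, C
Pot 2: 44 chips, eligible: B, C

Derivation:
Contributions: A=15, B=37, C=37
Pot levels (distinct totals of non-folded players): 15, 37
Layer 1-15: 15 each from A, B, C = 15*3 = 45 chips; eligible A, B, C
Layer 16-37: 22 each from B, C = 22*2 = 44 chips; eligible B, C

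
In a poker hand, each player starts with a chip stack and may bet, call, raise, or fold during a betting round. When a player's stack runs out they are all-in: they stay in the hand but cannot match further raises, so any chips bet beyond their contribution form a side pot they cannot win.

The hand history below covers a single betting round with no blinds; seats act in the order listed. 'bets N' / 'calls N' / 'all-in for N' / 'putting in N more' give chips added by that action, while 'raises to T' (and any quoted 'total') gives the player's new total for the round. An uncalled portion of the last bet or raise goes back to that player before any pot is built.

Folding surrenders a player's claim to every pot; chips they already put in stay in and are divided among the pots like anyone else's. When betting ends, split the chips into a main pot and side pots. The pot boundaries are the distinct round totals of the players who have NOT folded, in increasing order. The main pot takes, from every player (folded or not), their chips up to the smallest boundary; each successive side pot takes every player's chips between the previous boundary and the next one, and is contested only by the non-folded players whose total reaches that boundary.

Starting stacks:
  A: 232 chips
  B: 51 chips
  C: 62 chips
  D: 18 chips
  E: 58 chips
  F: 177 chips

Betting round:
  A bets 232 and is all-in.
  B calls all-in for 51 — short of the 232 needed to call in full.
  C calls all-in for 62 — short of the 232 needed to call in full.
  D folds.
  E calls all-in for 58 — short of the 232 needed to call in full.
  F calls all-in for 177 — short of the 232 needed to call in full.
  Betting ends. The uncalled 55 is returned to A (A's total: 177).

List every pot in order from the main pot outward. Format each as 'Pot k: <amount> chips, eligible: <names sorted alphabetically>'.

Contributions (after 55 returned to A): A=177, B=51, C=62, E=58, F=177
Folded: D
Pot levels (distinct totals of non-folded players): 51, 58, 62, 177
Layer 1-51: 51 each from A, B, C, E, F = 51*5 = 255 chips; eligible A, B, C, E, F
Layer 52-58: 7 each from A, C, E, F = 7*4 = 28 chips; eligible A, C, E, F
Layer 59-62: 4 each from A, C, F = 4*3 = 12 chips; eligible A, C, F
Layer 63-177: 115 each from A, F = 115*2 = 230 chips; eligible A, F

Pot 1: 255 chips, eligible: A, B, C, E, F
Pot 2: 28 chips, eligible: A, C, E, F
Pot 3: 12 chips, eligible: A, C, F
Pot 4: 230 chips, eligible: A, F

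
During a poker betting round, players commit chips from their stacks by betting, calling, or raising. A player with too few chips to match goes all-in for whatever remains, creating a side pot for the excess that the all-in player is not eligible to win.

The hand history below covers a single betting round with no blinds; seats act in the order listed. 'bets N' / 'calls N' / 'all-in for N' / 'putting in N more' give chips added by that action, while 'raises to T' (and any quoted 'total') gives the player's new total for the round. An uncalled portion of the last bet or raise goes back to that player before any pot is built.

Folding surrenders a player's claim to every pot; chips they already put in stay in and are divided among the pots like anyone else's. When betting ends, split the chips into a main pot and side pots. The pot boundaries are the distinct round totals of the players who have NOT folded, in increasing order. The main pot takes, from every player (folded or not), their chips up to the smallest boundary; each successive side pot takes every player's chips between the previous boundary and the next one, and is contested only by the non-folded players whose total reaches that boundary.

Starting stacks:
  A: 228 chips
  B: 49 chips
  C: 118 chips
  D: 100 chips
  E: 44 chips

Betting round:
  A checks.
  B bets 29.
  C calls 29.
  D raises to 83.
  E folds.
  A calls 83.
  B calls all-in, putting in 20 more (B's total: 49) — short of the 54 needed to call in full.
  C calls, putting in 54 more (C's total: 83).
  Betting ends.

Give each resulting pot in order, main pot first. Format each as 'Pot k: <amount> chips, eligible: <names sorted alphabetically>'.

Contributions: A=83, B=49, C=83, D=83
Folded: E
Pot levels (distinct totals of non-folded players): 49, 83
Layer 1-49: 49 each from A, B, C, D = 49*4 = 196 chips; eligible A, B, C, D
Layer 50-83: 34 each from A, C, D = 34*3 = 102 chips; eligible A, C, D

Pot 1: 196 chips, eligible: A, B, C, D
Pot 2: 102 chips, eligible: A, C, D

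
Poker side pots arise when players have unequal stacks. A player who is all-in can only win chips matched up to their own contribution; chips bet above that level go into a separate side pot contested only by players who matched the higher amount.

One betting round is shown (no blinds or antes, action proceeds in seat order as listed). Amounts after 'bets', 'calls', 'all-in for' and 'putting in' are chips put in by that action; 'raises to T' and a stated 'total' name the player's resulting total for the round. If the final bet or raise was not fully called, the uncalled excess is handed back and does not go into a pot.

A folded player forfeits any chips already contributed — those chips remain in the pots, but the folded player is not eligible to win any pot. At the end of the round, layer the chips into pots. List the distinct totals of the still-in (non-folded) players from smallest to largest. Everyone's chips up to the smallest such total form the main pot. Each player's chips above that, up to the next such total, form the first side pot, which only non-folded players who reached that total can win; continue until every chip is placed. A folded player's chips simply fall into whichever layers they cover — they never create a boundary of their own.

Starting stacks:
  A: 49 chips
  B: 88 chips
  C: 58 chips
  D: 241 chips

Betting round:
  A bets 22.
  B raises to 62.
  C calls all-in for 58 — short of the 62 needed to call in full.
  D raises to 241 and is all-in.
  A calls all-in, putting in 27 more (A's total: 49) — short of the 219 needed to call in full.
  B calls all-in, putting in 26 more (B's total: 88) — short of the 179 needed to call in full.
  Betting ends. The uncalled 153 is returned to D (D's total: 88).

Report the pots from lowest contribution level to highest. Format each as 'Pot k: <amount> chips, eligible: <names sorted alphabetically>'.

Pot 1: 196 chips, eligible: A, B, C, D
Pot 2: 27 chips, eligible: B, C, D
Pot 3: 60 chips, eligible: B, D

Derivation:
Contributions (after 153 returned to D): A=49, B=88, C=58, D=88
Pot levels (distinct totals of non-folded players): 49, 58, 88
Layer 1-49: 49 each from A, B, C, D = 49*4 = 196 chips; eligible A, B, C, D
Layer 50-58: 9 each from B, C, D = 9*3 = 27 chips; eligible B, C, D
Layer 59-88: 30 each from B, D = 30*2 = 60 chips; eligible B, D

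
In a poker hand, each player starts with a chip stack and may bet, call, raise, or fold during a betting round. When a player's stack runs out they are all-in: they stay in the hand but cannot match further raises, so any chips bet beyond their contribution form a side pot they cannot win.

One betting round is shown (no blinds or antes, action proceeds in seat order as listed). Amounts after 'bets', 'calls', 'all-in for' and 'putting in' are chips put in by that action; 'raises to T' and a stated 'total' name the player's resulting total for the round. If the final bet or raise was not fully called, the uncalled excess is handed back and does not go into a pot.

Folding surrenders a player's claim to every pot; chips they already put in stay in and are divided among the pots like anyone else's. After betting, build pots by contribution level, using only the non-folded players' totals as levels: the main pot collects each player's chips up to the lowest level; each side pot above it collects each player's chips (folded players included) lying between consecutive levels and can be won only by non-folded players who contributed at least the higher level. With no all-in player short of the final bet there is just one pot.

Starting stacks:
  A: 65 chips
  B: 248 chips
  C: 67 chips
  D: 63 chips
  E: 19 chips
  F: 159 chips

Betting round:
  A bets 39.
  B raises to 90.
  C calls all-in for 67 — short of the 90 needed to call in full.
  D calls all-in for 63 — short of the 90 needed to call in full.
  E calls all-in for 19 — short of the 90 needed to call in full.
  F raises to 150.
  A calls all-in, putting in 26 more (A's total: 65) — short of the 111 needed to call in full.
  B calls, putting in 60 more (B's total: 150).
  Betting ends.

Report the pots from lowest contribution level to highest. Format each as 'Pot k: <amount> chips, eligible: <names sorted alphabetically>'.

Contributions: A=65, B=150, C=67, D=63, E=19, F=150
Pot levels (distinct totals of non-folded players): 19, 63, 65, 67, 150
Layer 1-19: 19 each from A, B, C, D, E, F = 19*6 = 114 chips; eligible A, B, C, D, E, F
Layer 20-63: 44 each from A, B, C, D, F = 44*5 = 220 chips; eligible A, B, C, D, F
Layer 64-65: 2 each from A, B, C, F = 2*4 = 8 chips; eligible A, B, C, F
Layer 66-67: 2 each from B, C, F = 2*3 = 6 chips; eligible B, C, F
Layer 68-150: 83 each from B, F = 83*2 = 166 chips; eligible B, F

Pot 1: 114 chips, eligible: A, B, C, D, E, F
Pot 2: 220 chips, eligible: A, B, C, D, F
Pot 3: 8 chips, eligible: A, B, C, F
Pot 4: 6 chips, eligible: B, C, F
Pot 5: 166 chips, eligible: B, F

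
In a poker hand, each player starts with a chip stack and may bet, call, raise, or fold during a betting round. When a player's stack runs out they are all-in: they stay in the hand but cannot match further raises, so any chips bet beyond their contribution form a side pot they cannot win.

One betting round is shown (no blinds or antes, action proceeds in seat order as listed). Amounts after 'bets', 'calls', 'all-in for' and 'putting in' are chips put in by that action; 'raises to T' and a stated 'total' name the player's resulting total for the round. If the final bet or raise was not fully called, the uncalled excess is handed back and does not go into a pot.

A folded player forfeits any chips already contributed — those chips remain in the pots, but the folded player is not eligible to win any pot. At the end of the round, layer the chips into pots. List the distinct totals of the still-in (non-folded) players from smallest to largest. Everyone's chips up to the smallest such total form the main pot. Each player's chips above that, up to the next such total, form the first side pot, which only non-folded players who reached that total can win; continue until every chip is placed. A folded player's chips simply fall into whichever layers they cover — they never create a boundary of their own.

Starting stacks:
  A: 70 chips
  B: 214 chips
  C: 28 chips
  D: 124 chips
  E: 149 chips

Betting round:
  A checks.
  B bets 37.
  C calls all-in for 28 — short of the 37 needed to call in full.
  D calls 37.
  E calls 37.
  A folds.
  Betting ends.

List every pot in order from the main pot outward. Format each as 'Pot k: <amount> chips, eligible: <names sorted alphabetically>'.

Pot 1: 112 chips, eligible: B, C, D, E
Pot 2: 27 chips, eligible: B, D, E

Derivation:
Contributions: B=37, C=28, D=37, E=37
Folded: A
Pot levels (distinct totals of non-folded players): 28, 37
Layer 1-28: 28 each from B, C, D, E = 28*4 = 112 chips; eligible B, C, D, E
Layer 29-37: 9 each from B, D, E = 9*3 = 27 chips; eligible B, D, E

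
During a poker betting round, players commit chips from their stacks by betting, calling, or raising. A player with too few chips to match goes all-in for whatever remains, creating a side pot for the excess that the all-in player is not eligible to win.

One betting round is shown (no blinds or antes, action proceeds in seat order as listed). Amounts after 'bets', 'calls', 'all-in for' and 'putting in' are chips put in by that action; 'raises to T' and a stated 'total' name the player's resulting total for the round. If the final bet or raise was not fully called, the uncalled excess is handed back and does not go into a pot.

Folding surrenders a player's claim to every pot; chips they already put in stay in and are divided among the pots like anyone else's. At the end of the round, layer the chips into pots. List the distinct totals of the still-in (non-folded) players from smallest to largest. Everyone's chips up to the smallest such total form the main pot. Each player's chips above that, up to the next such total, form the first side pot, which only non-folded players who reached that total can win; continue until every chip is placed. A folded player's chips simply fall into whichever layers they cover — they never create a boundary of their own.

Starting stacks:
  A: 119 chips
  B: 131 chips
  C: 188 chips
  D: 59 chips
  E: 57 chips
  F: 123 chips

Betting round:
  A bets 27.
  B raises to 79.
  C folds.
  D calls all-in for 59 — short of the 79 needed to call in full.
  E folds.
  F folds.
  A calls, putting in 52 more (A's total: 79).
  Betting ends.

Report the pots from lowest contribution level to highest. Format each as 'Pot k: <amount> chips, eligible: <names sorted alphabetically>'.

Contributions: A=79, B=79, D=59
Folded: C, E, F
Pot levels (distinct totals of non-folded players): 59, 79
Layer 1-59: 59 each from A, B, D = 59*3 = 177 chips; eligible A, B, D
Layer 60-79: 20 each from A, B = 20*2 = 40 chips; eligible A, B

Pot 1: 177 chips, eligible: A, B, D
Pot 2: 40 chips, eligible: A, B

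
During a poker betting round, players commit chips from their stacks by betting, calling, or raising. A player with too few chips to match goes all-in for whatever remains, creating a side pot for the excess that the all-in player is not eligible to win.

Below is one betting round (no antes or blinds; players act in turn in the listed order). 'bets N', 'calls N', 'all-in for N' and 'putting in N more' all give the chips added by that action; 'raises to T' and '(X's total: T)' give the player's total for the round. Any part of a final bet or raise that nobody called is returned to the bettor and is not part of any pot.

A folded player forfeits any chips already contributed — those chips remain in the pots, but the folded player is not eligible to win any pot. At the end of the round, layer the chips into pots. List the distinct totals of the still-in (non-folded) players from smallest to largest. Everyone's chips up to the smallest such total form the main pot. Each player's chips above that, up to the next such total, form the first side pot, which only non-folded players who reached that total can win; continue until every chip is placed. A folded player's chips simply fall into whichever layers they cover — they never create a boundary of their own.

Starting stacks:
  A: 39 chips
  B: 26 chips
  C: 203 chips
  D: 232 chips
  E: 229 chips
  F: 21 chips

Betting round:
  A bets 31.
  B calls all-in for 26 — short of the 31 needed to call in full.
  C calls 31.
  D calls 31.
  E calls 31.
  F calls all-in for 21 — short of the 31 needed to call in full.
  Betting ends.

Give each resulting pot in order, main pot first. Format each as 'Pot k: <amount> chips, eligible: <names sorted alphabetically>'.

Contributions: A=31, B=26, C=31, D=31, E=31, F=21
Pot levels (distinct totals of non-folded players): 21, 26, 31
Layer 1-21: 21 each from A, B, C, D, E, F = 21*6 = 126 chips; eligible A, B, C, D, E, F
Layer 22-26: 5 each from A, B, C, D, E = 5*5 = 25 chips; eligible A, B, C, D, E
Layer 27-31: 5 each from A, C, D, E = 5*4 = 20 chips; eligible A, C, D, E

Pot 1: 126 chips, eligible: A, B, C, D, E, F
Pot 2: 25 chips, eligible: A, B, C, D, E
Pot 3: 20 chips, eligible: A, C, D, E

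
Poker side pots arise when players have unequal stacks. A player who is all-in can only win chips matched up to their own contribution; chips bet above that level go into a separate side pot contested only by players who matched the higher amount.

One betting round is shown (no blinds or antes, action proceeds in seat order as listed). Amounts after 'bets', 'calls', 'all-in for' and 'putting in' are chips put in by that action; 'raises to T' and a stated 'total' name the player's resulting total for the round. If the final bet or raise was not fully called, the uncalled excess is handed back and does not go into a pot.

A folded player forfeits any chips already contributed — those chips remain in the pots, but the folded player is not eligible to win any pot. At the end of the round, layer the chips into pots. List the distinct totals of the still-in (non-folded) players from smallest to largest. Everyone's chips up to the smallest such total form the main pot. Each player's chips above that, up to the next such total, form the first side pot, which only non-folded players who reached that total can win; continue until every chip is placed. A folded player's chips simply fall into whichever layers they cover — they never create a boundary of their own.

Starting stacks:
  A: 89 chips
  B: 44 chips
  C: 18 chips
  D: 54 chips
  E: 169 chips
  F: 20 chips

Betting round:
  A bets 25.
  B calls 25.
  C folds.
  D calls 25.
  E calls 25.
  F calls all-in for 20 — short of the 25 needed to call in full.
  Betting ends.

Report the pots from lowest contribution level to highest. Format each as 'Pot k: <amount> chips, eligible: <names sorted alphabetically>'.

Pot 1: 100 chips, eligible: A, B, D, E, F
Pot 2: 20 chips, eligible: A, B, D, E

Derivation:
Contributions: A=25, B=25, D=25, E=25, F=20
Folded: C
Pot levels (distinct totals of non-folded players): 20, 25
Layer 1-20: 20 each from A, B, D, E, F = 20*5 = 100 chips; eligible A, B, D, E, F
Layer 21-25: 5 each from A, B, D, E = 5*4 = 20 chips; eligible A, B, D, E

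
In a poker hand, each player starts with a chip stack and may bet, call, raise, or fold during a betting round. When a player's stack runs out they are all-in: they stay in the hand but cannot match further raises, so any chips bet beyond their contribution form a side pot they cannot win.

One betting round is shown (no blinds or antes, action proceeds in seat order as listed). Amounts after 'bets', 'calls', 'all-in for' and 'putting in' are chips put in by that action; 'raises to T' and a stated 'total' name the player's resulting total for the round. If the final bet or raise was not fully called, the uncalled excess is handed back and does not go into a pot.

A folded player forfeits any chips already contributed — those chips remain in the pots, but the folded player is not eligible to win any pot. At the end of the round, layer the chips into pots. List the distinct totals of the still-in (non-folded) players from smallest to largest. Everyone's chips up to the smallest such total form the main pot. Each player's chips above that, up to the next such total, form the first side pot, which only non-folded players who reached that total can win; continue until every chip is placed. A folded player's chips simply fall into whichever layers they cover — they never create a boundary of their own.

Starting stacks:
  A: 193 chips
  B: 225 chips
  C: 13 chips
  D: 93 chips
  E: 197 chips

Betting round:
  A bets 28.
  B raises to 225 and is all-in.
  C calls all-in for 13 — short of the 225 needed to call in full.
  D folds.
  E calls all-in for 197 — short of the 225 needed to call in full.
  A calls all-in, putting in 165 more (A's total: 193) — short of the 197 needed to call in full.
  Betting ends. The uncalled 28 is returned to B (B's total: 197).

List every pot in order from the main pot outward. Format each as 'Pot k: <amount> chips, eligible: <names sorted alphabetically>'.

Contributions (after 28 returned to B): A=193, B=197, C=13, E=197
Folded: D
Pot levels (distinct totals of non-folded players): 13, 193, 197
Layer 1-13: 13 each from A, B, C, E = 13*4 = 52 chips; eligible A, B, C, E
Layer 14-193: 180 each from A, B, E = 180*3 = 540 chips; eligible A, B, E
Layer 194-197: 4 each from B, E = 4*2 = 8 chips; eligible B, E

Pot 1: 52 chips, eligible: A, B, C, E
Pot 2: 540 chips, eligible: A, B, E
Pot 3: 8 chips, eligible: B, E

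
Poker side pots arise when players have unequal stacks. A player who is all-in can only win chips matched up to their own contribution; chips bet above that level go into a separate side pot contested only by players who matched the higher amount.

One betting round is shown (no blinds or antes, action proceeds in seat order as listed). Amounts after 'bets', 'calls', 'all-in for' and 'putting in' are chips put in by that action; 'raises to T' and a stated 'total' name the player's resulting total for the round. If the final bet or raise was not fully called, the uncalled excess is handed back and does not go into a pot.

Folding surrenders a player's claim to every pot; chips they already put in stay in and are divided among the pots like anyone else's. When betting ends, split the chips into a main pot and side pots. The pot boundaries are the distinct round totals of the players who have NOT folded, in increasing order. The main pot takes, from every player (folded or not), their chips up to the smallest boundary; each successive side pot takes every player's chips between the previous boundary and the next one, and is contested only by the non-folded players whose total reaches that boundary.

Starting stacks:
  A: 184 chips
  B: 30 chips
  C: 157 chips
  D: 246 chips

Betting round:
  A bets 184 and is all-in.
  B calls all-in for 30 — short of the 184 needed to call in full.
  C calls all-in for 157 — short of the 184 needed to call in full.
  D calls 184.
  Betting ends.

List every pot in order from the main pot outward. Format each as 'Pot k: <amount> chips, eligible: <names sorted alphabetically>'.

Contributions: A=184, B=30, C=157, D=184
Pot levels (distinct totals of non-folded players): 30, 157, 184
Layer 1-30: 30 each from A, B, C, D = 30*4 = 120 chips; eligible A, B, C, D
Layer 31-157: 127 each from A, C, D = 127*3 = 381 chips; eligible A, C, D
Layer 158-184: 27 each from A, D = 27*2 = 54 chips; eligible A, D

Pot 1: 120 chips, eligible: A, B, C, D
Pot 2: 381 chips, eligible: A, C, D
Pot 3: 54 chips, eligible: A, D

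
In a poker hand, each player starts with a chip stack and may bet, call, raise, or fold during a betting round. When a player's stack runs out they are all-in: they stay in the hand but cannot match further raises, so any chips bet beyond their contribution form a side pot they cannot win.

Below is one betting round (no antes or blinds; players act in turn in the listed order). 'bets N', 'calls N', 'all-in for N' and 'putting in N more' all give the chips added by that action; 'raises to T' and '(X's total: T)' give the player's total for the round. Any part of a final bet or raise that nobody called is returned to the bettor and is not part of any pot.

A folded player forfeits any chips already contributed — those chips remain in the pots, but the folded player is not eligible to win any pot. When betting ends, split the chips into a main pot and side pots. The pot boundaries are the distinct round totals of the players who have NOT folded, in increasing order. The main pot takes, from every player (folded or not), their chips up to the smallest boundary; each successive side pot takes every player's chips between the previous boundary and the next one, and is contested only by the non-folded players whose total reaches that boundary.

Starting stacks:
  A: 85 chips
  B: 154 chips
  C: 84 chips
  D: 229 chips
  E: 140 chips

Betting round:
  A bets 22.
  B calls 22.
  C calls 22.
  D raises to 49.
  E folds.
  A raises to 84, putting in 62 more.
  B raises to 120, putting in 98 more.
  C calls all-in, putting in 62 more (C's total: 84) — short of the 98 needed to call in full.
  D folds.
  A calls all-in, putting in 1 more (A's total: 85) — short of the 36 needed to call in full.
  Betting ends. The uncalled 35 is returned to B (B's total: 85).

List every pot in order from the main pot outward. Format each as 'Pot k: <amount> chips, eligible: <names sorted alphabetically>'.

Contributions (after 35 returned to B): A=85, B=85, C=84, D=49
Folded: D, E
Pot levels (distinct totals of non-folded players): 84, 85
Layer 1-84: A 84 + B 84 + C 84 + D 49 = 301 chips; eligible A, B, C
Layer 85-85: 1 each from A, B = 1*2 = 2 chips; eligible A, B

Pot 1: 301 chips, eligible: A, B, C
Pot 2: 2 chips, eligible: A, B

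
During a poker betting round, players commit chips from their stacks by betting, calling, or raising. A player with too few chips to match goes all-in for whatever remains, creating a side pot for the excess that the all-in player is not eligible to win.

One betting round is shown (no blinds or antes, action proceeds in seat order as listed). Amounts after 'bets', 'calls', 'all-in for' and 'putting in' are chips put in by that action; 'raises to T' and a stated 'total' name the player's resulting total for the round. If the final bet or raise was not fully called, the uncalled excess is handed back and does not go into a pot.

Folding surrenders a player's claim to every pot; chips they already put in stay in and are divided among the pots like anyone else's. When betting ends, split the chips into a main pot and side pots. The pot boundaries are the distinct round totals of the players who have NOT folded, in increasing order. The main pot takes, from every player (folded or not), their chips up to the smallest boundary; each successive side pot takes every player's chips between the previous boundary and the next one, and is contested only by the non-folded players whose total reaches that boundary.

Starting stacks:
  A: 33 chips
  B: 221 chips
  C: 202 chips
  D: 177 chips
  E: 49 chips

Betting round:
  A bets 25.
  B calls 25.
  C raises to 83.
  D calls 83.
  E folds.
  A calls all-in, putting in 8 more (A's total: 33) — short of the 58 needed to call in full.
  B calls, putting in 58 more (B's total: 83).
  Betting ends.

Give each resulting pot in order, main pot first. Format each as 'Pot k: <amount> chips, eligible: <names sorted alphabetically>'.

Contributions: A=33, B=83, C=83, D=83
Folded: E
Pot levels (distinct totals of non-folded players): 33, 83
Layer 1-33: 33 each from A, B, C, D = 33*4 = 132 chips; eligible A, B, C, D
Layer 34-83: 50 each from B, C, D = 50*3 = 150 chips; eligible B, C, D

Pot 1: 132 chips, eligible: A, B, C, D
Pot 2: 150 chips, eligible: B, C, D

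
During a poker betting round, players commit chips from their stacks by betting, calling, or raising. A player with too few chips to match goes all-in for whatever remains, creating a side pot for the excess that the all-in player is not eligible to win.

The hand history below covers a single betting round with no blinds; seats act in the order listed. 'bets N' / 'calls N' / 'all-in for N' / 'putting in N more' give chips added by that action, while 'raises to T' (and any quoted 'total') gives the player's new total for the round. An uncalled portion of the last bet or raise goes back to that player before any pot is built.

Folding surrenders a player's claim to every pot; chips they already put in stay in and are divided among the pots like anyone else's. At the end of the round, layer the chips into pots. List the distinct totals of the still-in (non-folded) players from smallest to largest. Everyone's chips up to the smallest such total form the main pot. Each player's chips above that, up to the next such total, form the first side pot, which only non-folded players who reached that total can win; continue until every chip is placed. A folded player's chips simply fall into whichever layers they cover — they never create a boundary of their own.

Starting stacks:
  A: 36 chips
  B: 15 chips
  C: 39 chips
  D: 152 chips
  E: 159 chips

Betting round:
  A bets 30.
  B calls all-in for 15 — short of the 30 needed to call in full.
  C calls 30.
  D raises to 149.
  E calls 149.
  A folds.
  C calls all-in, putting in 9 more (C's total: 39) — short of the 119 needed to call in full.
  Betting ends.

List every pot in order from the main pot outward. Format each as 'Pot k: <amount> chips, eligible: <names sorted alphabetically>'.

Contributions: A=30, B=15, C=39, D=149, E=149
Folded: A
Pot levels (distinct totals of non-folded players): 15, 39, 149
Layer 1-15: 15 each from A, B, C, D, E = 15*5 = 75 chips; eligible B, C, D, E
Layer 16-39: A 15 + C 24 + D 24 + E 24 = 87 chips; eligible C, D, E
Layer 40-149: 110 each from D, E = 110*2 = 220 chips; eligible D, E

Pot 1: 75 chips, eligible: B, C, D, E
Pot 2: 87 chips, eligible: C, D, E
Pot 3: 220 chips, eligible: D, E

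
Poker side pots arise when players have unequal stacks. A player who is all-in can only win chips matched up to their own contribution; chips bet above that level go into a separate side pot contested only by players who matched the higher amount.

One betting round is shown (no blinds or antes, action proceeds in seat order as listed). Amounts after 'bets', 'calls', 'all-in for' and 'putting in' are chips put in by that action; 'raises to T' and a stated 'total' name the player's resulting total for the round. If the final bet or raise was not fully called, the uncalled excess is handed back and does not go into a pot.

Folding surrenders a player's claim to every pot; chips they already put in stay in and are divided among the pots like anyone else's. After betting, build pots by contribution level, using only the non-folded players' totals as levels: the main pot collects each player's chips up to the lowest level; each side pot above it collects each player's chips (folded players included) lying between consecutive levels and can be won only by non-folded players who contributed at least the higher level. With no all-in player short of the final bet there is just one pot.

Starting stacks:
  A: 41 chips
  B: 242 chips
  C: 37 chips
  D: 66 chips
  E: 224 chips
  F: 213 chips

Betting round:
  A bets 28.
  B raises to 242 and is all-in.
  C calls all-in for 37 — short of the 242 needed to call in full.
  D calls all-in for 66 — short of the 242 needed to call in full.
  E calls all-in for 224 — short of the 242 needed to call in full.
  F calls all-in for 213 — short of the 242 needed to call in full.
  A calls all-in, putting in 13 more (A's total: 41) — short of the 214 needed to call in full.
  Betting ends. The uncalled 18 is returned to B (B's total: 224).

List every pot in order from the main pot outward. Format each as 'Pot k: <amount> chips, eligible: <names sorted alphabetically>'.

Contributions (after 18 returned to B): A=41, B=224, C=37, D=66, E=224, F=213
Pot levels (distinct totals of non-folded players): 37, 41, 66, 213, 224
Layer 1-37: 37 each from A, B, C, D, E, F = 37*6 = 222 chips; eligible A, B, C, D, E, F
Layer 38-41: 4 each from A, B, D, E, F = 4*5 = 20 chips; eligible A, B, D, E, F
Layer 42-66: 25 each from B, D, E, F = 25*4 = 100 chips; eligible B, D, E, F
Layer 67-213: 147 each from B, E, F = 147*3 = 441 chips; eligible B, E, F
Layer 214-224: 11 each from B, E = 11*2 = 22 chips; eligible B, E

Pot 1: 222 chips, eligible: A, B, C, D, E, F
Pot 2: 20 chips, eligible: A, B, D, E, F
Pot 3: 100 chips, eligible: B, D, E, F
Pot 4: 441 chips, eligible: B, E, F
Pot 5: 22 chips, eligible: B, E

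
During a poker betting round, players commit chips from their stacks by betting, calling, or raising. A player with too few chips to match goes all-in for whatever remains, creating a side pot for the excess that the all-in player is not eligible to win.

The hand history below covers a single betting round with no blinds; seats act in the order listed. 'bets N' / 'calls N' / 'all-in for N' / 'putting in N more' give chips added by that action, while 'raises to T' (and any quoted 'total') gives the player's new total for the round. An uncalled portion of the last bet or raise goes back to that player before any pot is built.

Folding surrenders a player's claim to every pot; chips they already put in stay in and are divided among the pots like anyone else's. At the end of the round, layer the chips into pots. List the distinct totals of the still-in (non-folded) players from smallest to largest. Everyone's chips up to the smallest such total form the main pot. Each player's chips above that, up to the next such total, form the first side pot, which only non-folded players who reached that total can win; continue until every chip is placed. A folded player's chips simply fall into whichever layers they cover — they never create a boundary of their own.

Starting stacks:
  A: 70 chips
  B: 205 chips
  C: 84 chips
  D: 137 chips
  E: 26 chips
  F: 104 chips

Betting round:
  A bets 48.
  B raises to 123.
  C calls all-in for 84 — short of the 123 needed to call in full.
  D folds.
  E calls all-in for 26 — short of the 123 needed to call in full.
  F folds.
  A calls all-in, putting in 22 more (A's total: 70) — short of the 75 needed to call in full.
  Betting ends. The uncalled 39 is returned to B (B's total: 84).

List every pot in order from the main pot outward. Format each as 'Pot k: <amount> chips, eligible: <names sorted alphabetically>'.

Pot 1: 104 chips, eligible: A, B, C, E
Pot 2: 132 chips, eligible: A, B, C
Pot 3: 28 chips, eligible: B, C

Derivation:
Contributions (after 39 returned to B): A=70, B=84, C=84, E=26
Folded: D, F
Pot levels (distinct totals of non-folded players): 26, 70, 84
Layer 1-26: 26 each from A, B, C, E = 26*4 = 104 chips; eligible A, B, C, E
Layer 27-70: 44 each from A, B, C = 44*3 = 132 chips; eligible A, B, C
Layer 71-84: 14 each from B, C = 14*2 = 28 chips; eligible B, C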